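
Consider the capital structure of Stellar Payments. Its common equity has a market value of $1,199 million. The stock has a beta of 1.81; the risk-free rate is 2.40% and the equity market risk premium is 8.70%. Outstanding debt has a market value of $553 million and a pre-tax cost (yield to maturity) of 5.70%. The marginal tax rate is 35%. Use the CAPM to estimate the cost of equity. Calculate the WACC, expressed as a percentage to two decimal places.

Cost of equity via CAPM: Re = 2.4% + 1.81 × 8.7% = 18.1470%.
Total capital V = 1199 + 553 = 1752.
Equity: weight = 1199/1752 = 0.6844; cost = 18.147%.
Debt: weight = 553/1752 = 0.3156; after-tax cost = 5.7% × (1 − 35%) = 3.7050%.
WACC = 0.6844 × 18.1470% + 0.3156 × 3.7050% = 13.5885%.

13.59%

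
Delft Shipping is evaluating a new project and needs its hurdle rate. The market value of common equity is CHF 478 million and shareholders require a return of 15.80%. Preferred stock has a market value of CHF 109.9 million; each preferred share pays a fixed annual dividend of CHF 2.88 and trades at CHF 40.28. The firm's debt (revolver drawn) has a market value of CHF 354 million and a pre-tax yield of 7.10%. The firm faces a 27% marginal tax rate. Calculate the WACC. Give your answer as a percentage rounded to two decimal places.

Cost of preferred: Rp = 2.88 / 40.28 = 7.1500%.
Total capital V = 478 + 109.9 + 354 = 941.9.
Equity: weight = 478/941.9 = 0.5075; cost = 15.8%.
Preferred: weight = 109.9/941.9 = 0.1167; cost = 7.15%.
Revolver drawn: weight = 354/941.9 = 0.3758; after-tax cost = 7.1% × (1 − 27%) = 5.1830%.
WACC = 0.5075 × 15.8000% + 0.1167 × 7.1500% + 0.3758 × 5.1830% = 10.8005%.

10.80%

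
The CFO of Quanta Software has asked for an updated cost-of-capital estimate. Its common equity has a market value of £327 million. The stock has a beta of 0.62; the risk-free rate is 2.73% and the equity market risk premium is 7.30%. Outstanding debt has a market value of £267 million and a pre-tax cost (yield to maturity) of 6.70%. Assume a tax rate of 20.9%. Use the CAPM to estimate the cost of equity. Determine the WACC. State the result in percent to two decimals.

6.38%

Cost of equity via CAPM: Re = 2.73% + 0.62 × 7.3% = 7.2560%.
Total capital V = 327 + 267 = 594.
Equity: weight = 327/594 = 0.5505; cost = 7.256%.
Debt: weight = 267/594 = 0.4495; after-tax cost = 6.7% × (1 − 20.9%) = 5.2997%.
WACC = 0.5505 × 7.2560% + 0.4495 × 5.2997% = 6.3767%.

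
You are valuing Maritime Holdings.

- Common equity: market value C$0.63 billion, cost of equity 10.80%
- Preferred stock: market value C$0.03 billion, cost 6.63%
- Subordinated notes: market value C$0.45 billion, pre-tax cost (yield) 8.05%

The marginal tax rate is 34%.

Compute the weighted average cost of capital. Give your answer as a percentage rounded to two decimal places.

8.46%

Total capital V = 0.63 + 0.03 + 0.45 = 1.11.
Equity: weight = 0.63/1.11 = 0.5676; cost = 10.8%.
Preferred: weight = 0.03/1.11 = 0.0270; cost = 6.63%.
Subordinated notes: weight = 0.45/1.11 = 0.4054; after-tax cost = 8.05% × (1 − 34%) = 5.3130%.
WACC = 0.5676 × 10.8000% + 0.0270 × 6.6300% + 0.4054 × 5.3130% = 8.4628%.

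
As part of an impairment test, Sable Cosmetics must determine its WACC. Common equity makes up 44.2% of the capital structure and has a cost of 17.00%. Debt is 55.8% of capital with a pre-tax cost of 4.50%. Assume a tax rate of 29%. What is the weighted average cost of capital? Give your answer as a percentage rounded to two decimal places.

9.30%

After-tax cost of debt = 4.5% × (1 − 29%) = 3.1950%.
WACC = 0.442 × 17.0000% + 0.558 × 3.1950% = 9.2968%.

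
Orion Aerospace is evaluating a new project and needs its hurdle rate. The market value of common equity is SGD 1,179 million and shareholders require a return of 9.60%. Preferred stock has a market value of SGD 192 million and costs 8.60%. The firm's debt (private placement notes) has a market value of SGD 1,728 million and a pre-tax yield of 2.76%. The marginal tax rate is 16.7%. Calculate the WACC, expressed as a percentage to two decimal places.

5.47%

Total capital V = 1179 + 192 + 1728 = 3099.
Equity: weight = 1179/3099 = 0.3804; cost = 9.6%.
Preferred: weight = 192/3099 = 0.0620; cost = 8.6%.
Private placement notes: weight = 1728/3099 = 0.5576; after-tax cost = 2.76% × (1 − 16.7%) = 2.2991%.
WACC = 0.3804 × 9.6000% + 0.0620 × 8.6000% + 0.5576 × 2.2991% = 5.4671%.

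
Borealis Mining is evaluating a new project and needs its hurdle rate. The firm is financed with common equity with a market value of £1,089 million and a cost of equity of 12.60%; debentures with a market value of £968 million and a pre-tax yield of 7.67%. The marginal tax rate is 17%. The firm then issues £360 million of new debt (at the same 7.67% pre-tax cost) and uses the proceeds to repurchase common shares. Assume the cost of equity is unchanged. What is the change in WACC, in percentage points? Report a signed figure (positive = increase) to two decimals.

Current WACC:
Total capital V = 1089 + 968 = 2057.
Equity: weight = 1089/2057 = 0.5294; cost = 12.6%.
Debentures: weight = 968/2057 = 0.4706; after-tax cost = 7.67% × (1 − 17%) = 6.3661%.
WACC = 0.5294 × 12.6000% + 0.4706 × 6.3661% = 9.6664%.
After the change:
Total capital V = 729 + 1328 = 2057.
Equity: weight = 729/2057 = 0.3544; cost = 12.6%.
Debentures: weight = 1328/2057 = 0.6456; after-tax cost = 7.67% × (1 − 17%) = 6.3661%.
WACC = 0.3544 × 12.6000% + 0.6456 × 6.3661% = 8.5754%.
Change in WACC = 8.5754% − 9.6664% = -1.0910 pp.

-1.09 pp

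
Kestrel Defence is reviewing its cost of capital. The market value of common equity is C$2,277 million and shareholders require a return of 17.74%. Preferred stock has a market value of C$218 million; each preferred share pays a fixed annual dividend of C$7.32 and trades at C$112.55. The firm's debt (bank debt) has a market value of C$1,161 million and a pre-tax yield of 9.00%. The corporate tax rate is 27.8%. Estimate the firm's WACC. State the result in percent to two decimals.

Cost of preferred: Rp = 7.32 / 112.55 = 6.5038%.
Total capital V = 2277 + 218 + 1161 = 3656.
Equity: weight = 2277/3656 = 0.6228; cost = 17.74%.
Preferred: weight = 218/3656 = 0.0596; cost = 6.5038%.
Bank debt: weight = 1161/3656 = 0.3176; after-tax cost = 9% × (1 − 27.8%) = 6.4980%.
WACC = 0.6228 × 17.7400% + 0.0596 × 6.5038% + 0.3176 × 6.4980% = 13.5000%.

13.50%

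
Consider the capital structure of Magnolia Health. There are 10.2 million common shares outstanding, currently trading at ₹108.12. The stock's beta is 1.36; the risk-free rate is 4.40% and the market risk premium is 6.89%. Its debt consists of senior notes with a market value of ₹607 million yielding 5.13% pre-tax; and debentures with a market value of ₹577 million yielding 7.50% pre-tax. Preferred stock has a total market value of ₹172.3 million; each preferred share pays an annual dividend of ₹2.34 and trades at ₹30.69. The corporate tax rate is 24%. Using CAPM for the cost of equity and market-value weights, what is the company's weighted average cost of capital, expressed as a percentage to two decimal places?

9.01%

Cost of equity via CAPM: Re = 4.4% + 1.36 × 6.89% = 13.7704%.
Cost of preferred: Rp = 2.34 / 30.69 = 7.6246%.
Market value of equity E = 108.12 × 10.2m = 1102.824m.
Total capital V = 1102.824 + 172.3 + 607 + 577 = 2459.124.
Equity: weight = 1102.824/2459.124 = 0.4485; cost = 13.7704%.
Preferred: weight = 172.3/2459.124 = 0.0701; cost = 7.6246%.
Senior notes: weight = 607/2459.124 = 0.2468; after-tax cost = 5.13% × (1 − 24%) = 3.8988%.
Debentures: weight = 577/2459.124 = 0.2346; after-tax cost = 7.5% × (1 − 24%) = 5.7000%.
WACC = 0.4485 × 13.7704% + 0.0701 × 7.6246% + 0.2468 × 3.8988% + 0.2346 × 5.7000% = 9.0095%.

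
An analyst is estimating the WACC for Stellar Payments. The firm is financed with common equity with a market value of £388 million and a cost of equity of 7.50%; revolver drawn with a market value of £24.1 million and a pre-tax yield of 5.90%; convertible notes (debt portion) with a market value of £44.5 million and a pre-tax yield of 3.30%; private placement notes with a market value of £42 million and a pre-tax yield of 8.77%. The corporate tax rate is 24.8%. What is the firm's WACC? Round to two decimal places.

6.83%

Total capital V = 388 + 24.1 + 44.5 + 42 = 498.6.
Equity: weight = 388/498.6 = 0.7782; cost = 7.5%.
Revolver drawn: weight = 24.1/498.6 = 0.0483; after-tax cost = 5.9% × (1 − 24.8%) = 4.4368%.
Convertible notes (debt portion): weight = 44.5/498.6 = 0.0892; after-tax cost = 3.3% × (1 − 24.8%) = 2.4816%.
Private placement notes: weight = 42/498.6 = 0.0842; after-tax cost = 8.77% × (1 − 24.8%) = 6.5950%.
WACC = 0.7782 × 7.5000% + 0.0483 × 4.4368% + 0.0892 × 2.4816% + 0.0842 × 6.5950% = 6.8278%.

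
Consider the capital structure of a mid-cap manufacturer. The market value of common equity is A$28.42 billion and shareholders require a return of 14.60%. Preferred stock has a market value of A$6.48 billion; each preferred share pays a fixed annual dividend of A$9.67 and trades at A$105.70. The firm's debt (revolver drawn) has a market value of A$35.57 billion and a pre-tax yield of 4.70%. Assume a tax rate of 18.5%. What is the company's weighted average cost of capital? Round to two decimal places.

Cost of preferred: Rp = 9.67 / 105.7 = 9.1485%.
Total capital V = 28.42 + 6.48 + 35.57 = 70.47.
Equity: weight = 28.42/70.47 = 0.4033; cost = 14.6%.
Preferred: weight = 6.48/70.47 = 0.0920; cost = 9.1485%.
Revolver drawn: weight = 35.57/70.47 = 0.5048; after-tax cost = 4.7% × (1 − 18.5%) = 3.8305%.
WACC = 0.4033 × 14.6000% + 0.0920 × 9.1485% + 0.5048 × 3.8305% = 8.6628%.

8.66%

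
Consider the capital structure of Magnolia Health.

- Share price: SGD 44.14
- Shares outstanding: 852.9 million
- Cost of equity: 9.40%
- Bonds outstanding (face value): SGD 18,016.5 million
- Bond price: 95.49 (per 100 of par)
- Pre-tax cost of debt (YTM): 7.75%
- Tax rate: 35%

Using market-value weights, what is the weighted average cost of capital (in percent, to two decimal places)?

Market value of equity E = 44.14 × 852.9m = 37647.006m. Market value of debt D = 18016.5m × 95.49/100 = 17203.95585m.
Total capital V = 37647.006 + 17203.95585 = 54850.96185.
Equity: weight = 37647.006/54850.96185 = 0.6864; cost = 9.4%.
Bonds outstanding: weight = 17203.95585/54850.96185 = 0.3136; after-tax cost = 7.75% × (1 − 35%) = 5.0375%.
WACC = 0.6864 × 9.4000% + 0.3136 × 5.0375% = 8.0317%.

8.03%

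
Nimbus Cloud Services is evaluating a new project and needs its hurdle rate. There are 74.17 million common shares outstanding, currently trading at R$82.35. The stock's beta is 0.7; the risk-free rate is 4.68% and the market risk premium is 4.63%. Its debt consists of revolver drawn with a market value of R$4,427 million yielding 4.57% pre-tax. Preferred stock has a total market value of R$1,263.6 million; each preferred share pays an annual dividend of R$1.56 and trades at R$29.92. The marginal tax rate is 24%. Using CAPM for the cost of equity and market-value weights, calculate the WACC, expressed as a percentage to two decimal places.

Cost of equity via CAPM: Re = 4.68% + 0.7 × 4.63% = 7.9210%.
Cost of preferred: Rp = 1.56 / 29.92 = 5.2139%.
Market value of equity E = 82.35 × 74.17m = 6107.8995m.
Total capital V = 6107.8995 + 1263.6 + 4427 = 11798.4995.
Equity: weight = 6107.8995/11798.4995 = 0.5177; cost = 7.921%.
Preferred: weight = 1263.6/11798.4995 = 0.1071; cost = 5.2139%.
Revolver drawn: weight = 4427/11798.4995 = 0.3752; after-tax cost = 4.57% × (1 − 24%) = 3.4732%.
WACC = 0.5177 × 7.9210% + 0.1071 × 5.2139% + 0.3752 × 3.4732% = 5.9622%.

5.96%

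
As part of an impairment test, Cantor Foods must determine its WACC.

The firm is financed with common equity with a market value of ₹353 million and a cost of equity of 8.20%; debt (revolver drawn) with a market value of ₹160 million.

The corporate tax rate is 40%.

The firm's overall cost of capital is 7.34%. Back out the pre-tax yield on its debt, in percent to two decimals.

Total capital V = 353 + 160 = 513.
Equity weight = 353/513 = 0.6881.
Revolver drawn weight = 160/513 = 0.3119.
Equity contribution = 0.6881 × 8.2% = 5.6425%.
Remaining for debt = 7.34% − 5.6425% = 1.6975%.
Rd × (1 − 40%) × 0.3119 = 1.6975%  ⇒  Rd = 9.0710%.

9.07%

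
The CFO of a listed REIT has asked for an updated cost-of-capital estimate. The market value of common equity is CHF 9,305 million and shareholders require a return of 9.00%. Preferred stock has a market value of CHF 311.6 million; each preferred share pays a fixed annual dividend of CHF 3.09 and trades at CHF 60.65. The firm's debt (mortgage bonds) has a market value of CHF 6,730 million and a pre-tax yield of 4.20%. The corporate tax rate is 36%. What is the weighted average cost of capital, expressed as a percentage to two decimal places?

6.33%

Cost of preferred: Rp = 3.09 / 60.65 = 5.0948%.
Total capital V = 9305 + 311.6 + 6730 = 16346.6.
Equity: weight = 9305/16346.6 = 0.5692; cost = 9%.
Preferred: weight = 311.6/16346.6 = 0.0191; cost = 5.0948%.
Mortgage bonds: weight = 6730/16346.6 = 0.4117; after-tax cost = 4.2% × (1 − 36%) = 2.6880%.
WACC = 0.5692 × 9.0000% + 0.0191 × 5.0948% + 0.4117 × 2.6880% = 6.3269%.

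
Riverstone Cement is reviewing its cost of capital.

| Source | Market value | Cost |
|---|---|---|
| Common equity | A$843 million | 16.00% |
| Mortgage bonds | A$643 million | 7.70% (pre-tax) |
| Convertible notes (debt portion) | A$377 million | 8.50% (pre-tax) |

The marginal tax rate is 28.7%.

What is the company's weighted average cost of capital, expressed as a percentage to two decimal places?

10.36%

Total capital V = 843 + 643 + 377 = 1863.
Equity: weight = 843/1863 = 0.4525; cost = 16%.
Mortgage bonds: weight = 643/1863 = 0.3451; after-tax cost = 7.7% × (1 − 28.7%) = 5.4901%.
Convertible notes (debt portion): weight = 377/1863 = 0.2024; after-tax cost = 8.5% × (1 − 28.7%) = 6.0605%.
WACC = 0.4525 × 16.0000% + 0.3451 × 5.4901% + 0.2024 × 6.0605% = 10.3612%.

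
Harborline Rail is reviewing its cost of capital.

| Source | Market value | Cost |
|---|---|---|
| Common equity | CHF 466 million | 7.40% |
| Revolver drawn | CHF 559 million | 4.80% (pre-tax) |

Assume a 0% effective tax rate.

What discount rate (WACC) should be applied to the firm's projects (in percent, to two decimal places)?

5.98%

Total capital V = 466 + 559 = 1025.
Equity: weight = 466/1025 = 0.4546; cost = 7.4%.
Revolver drawn: weight = 559/1025 = 0.5454; after-tax cost = 4.8% × (1 − 0%) = 4.8000%.
WACC = 0.4546 × 7.4000% + 0.5454 × 4.8000% = 5.9820%.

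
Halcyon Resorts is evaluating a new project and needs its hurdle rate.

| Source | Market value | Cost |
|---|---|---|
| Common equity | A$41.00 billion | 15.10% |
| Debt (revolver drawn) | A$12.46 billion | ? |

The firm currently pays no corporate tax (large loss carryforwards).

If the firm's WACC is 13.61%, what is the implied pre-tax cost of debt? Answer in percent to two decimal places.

8.71%

Total capital V = 41 + 12.46 = 53.46.
Equity weight = 41/53.46 = 0.7669.
Revolver drawn weight = 12.46/53.46 = 0.2331.
Equity contribution = 0.7669 × 15.1% = 11.5806%.
Remaining for debt = 13.61% − 11.5806% = 2.0294%.
Rd × (1 − 0%) × 0.2331 = 2.0294%  ⇒  Rd = 8.7071%.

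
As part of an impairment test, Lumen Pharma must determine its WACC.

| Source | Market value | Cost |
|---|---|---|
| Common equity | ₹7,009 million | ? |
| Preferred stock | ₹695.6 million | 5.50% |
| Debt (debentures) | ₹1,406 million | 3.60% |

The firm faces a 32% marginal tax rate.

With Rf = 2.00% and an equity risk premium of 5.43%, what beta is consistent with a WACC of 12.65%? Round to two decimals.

Total capital V = 7009 + 695.6 + 1406 = 9110.6.
Equity weight = 7009/9110.6 = 0.7693.
Preferred weight = 695.6/9110.6 = 0.0764.
Debentures weight = 1406/9110.6 = 0.1543.
Debt contribution = 0.1543 × 3.6% × (1 − 32%) = 0.3778%.
Preferred contribution = 0.0764 × 5.5% = 0.4199%.
Required equity contribution = 12.65% − 0.7977% = 11.8523%  ⇒  Re = 15.4061%.
CAPM: 15.4061% = 2.0% + β × 5.43%  ⇒  β = 2.4689.

2.47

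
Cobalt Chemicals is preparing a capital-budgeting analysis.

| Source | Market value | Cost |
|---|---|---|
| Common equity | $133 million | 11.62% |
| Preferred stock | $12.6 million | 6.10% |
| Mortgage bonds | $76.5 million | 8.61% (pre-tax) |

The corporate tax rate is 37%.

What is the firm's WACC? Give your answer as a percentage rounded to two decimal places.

Total capital V = 133 + 12.6 + 76.5 = 222.1.
Equity: weight = 133/222.1 = 0.5988; cost = 11.62%.
Preferred: weight = 12.6/222.1 = 0.0567; cost = 6.1%.
Mortgage bonds: weight = 76.5/222.1 = 0.3444; after-tax cost = 8.61% × (1 − 37%) = 5.4243%.
WACC = 0.5988 × 11.6200% + 0.0567 × 6.1000% + 0.3444 × 5.4243% = 9.1728%.

9.17%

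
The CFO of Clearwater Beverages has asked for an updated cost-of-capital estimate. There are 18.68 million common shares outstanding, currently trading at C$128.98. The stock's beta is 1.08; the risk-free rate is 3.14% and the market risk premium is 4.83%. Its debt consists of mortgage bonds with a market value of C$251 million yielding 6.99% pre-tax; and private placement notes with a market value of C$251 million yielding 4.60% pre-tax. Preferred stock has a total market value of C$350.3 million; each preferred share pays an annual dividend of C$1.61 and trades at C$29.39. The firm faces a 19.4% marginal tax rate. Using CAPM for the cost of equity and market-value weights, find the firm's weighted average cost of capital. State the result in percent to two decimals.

7.48%

Cost of equity via CAPM: Re = 3.14% + 1.08 × 4.83% = 8.3564%.
Cost of preferred: Rp = 1.61 / 29.39 = 5.4781%.
Market value of equity E = 128.98 × 18.68m = 2409.3464m.
Total capital V = 2409.3464 + 350.3 + 251 + 251 = 3261.6464.
Equity: weight = 2409.3464/3261.6464 = 0.7387; cost = 8.3564%.
Preferred: weight = 350.3/3261.6464 = 0.1074; cost = 5.4781%.
Mortgage bonds: weight = 251/3261.6464 = 0.0770; after-tax cost = 6.99% × (1 − 19.4%) = 5.6339%.
Private placement notes: weight = 251/3261.6464 = 0.0770; after-tax cost = 4.6% × (1 − 19.4%) = 3.7076%.
WACC = 0.7387 × 8.3564% + 0.1074 × 5.4781% + 0.0770 × 5.6339% + 0.0770 × 3.7076% = 7.4800%.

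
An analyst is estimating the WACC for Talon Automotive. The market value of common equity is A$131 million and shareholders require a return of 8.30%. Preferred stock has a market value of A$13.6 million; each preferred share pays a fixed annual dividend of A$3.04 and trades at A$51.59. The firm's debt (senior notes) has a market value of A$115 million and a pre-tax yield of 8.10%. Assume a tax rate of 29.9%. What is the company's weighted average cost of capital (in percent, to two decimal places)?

7.01%

Cost of preferred: Rp = 3.04 / 51.59 = 5.8926%.
Total capital V = 131 + 13.6 + 115 = 259.6.
Equity: weight = 131/259.6 = 0.5046; cost = 8.3%.
Preferred: weight = 13.6/259.6 = 0.0524; cost = 5.8926%.
Senior notes: weight = 115/259.6 = 0.4430; after-tax cost = 8.1% × (1 − 29.9%) = 5.6781%.
WACC = 0.5046 × 8.3000% + 0.0524 × 5.8926% + 0.4430 × 5.6781% = 7.0124%.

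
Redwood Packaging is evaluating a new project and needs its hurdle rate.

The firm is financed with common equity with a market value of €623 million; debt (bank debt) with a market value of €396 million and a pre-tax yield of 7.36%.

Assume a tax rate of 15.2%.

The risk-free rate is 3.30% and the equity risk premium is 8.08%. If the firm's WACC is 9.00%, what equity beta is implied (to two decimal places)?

Total capital V = 623 + 396 = 1019.
Equity weight = 623/1019 = 0.6114.
Bank debt weight = 396/1019 = 0.3886.
Debt contribution = 0.3886 × 7.36% × (1 − 15.2%) = 2.4255%.
Required equity contribution = 9.0% − 2.4255% = 6.5745%  ⇒  Re = 10.7535%.
CAPM: 10.7535% = 3.3% + β × 8.08%  ⇒  β = 0.9225.

0.92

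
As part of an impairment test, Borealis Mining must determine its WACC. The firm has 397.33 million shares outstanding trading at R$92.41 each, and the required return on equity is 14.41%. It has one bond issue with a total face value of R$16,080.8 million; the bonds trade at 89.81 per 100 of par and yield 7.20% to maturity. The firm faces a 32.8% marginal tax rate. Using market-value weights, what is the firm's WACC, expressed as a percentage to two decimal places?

11.71%

Market value of equity E = 92.41 × 397.33m = 36717.2653m. Market value of debt D = 16080.8m × 89.81/100 = 14442.16648m.
Total capital V = 36717.2653 + 14442.16648 = 51159.43178.
Equity: weight = 36717.2653/51159.43178 = 0.7177; cost = 14.41%.
Bonds outstanding: weight = 14442.16648/51159.43178 = 0.2823; after-tax cost = 7.2% × (1 − 32.8%) = 4.8384%.
WACC = 0.7177 × 14.4100% + 0.2823 × 4.8384% = 11.7080%.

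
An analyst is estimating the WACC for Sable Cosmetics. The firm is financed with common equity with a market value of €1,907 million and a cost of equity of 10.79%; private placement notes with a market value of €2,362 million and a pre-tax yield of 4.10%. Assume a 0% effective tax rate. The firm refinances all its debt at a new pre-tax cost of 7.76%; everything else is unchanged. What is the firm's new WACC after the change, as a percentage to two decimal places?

9.11%

After the change:
Total capital V = 1907 + 2362 = 4269.
Equity: weight = 1907/4269 = 0.4467; cost = 10.79%.
Private placement notes: weight = 2362/4269 = 0.5533; after-tax cost = 7.76% × (1 − 0%) = 7.7600%.
WACC = 0.4467 × 10.7900% + 0.5533 × 7.7600% = 9.1135%.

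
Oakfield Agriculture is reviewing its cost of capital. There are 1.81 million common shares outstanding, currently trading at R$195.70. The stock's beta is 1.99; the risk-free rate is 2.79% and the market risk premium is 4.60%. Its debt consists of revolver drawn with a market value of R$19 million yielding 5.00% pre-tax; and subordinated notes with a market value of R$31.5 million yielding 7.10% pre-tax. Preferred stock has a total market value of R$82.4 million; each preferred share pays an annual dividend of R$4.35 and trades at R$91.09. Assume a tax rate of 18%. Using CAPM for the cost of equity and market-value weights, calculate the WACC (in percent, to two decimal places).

Cost of equity via CAPM: Re = 2.79% + 1.99 × 4.6% = 11.9440%.
Cost of preferred: Rp = 4.35 / 91.09 = 4.7755%.
Market value of equity E = 195.7 × 1.81m = 354.217m.
Total capital V = 354.217 + 82.4 + 19 + 31.5 = 487.117.
Equity: weight = 354.217/487.117 = 0.7272; cost = 11.944%.
Preferred: weight = 82.4/487.117 = 0.1692; cost = 4.7755%.
Revolver drawn: weight = 19/487.117 = 0.0390; after-tax cost = 5% × (1 − 18%) = 4.1000%.
Subordinated notes: weight = 31.5/487.117 = 0.0647; after-tax cost = 7.1% × (1 − 18%) = 5.8220%.
WACC = 0.7272 × 11.9440% + 0.1692 × 4.7755% + 0.0390 × 4.1000% + 0.0647 × 5.8220% = 10.0295%.

10.03%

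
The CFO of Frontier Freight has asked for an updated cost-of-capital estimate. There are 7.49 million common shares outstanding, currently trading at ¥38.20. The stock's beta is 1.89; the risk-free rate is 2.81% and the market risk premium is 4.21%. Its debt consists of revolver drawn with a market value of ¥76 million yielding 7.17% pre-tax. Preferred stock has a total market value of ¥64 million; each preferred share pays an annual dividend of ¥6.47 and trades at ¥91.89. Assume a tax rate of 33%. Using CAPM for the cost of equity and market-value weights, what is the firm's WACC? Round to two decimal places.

9.14%

Cost of equity via CAPM: Re = 2.81% + 1.89 × 4.21% = 10.7669%.
Cost of preferred: Rp = 6.47 / 91.89 = 7.0410%.
Market value of equity E = 38.2 × 7.49m = 286.118m.
Total capital V = 286.118 + 64 + 76 = 426.118.
Equity: weight = 286.118/426.118 = 0.6715; cost = 10.7669%.
Preferred: weight = 64/426.118 = 0.1502; cost = 7.041%.
Revolver drawn: weight = 76/426.118 = 0.1784; after-tax cost = 7.17% × (1 − 33%) = 4.8039%.
WACC = 0.6715 × 10.7669% + 0.1502 × 7.0410% + 0.1784 × 4.8039% = 9.1438%.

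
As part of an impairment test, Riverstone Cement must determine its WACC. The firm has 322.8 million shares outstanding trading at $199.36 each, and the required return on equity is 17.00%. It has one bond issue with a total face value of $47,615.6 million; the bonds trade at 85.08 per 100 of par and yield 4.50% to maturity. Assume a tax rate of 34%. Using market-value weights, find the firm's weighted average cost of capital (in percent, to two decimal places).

Market value of equity E = 199.36 × 322.8m = 64353.408m. Market value of debt D = 47615.6m × 85.08/100 = 40511.35248m.
Total capital V = 64353.408 + 40511.35248 = 104864.76048.
Equity: weight = 64353.408/104864.76048 = 0.6137; cost = 17%.
Bonds outstanding: weight = 40511.35248/104864.76048 = 0.3863; after-tax cost = 4.5% × (1 − 34%) = 2.9700%.
WACC = 0.6137 × 17.0000% + 0.3863 × 2.9700% = 11.5799%.

11.58%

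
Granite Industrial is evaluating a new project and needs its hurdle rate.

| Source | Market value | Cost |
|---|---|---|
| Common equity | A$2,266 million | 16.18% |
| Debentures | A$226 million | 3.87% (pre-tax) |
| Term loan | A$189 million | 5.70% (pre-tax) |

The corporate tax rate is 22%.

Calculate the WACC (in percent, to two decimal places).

Total capital V = 2266 + 226 + 189 = 2681.
Equity: weight = 2266/2681 = 0.8452; cost = 16.18%.
Debentures: weight = 226/2681 = 0.0843; after-tax cost = 3.87% × (1 − 22%) = 3.0186%.
Term loan: weight = 189/2681 = 0.0705; after-tax cost = 5.7% × (1 − 22%) = 4.4460%.
WACC = 0.8452 × 16.1800% + 0.0843 × 3.0186% + 0.0705 × 4.4460% = 14.2433%.

14.24%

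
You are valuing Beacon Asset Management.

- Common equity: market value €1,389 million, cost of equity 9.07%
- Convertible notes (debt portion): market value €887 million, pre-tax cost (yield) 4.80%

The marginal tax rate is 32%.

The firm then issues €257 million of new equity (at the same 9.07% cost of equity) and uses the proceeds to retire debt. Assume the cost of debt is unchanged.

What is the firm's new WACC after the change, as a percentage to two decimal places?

After the change:
Total capital V = 1646 + 630 = 2276.
Equity: weight = 1646/2276 = 0.7232; cost = 9.07%.
Convertible notes (debt portion): weight = 630/2276 = 0.2768; after-tax cost = 4.8% × (1 − 32%) = 3.2640%.
WACC = 0.7232 × 9.0700% + 0.2768 × 3.2640% = 7.4629%.

7.46%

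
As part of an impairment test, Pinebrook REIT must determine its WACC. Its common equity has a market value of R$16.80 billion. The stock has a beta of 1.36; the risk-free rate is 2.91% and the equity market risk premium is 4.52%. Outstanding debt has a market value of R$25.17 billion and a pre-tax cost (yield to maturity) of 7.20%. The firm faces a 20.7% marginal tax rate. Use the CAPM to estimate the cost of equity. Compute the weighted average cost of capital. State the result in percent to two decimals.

Cost of equity via CAPM: Re = 2.91% + 1.36 × 4.52% = 9.0572%.
Total capital V = 16.8 + 25.17 = 41.97.
Equity: weight = 16.8/41.97 = 0.4003; cost = 9.0572%.
Debt: weight = 25.17/41.97 = 0.5997; after-tax cost = 7.2% × (1 − 20.7%) = 5.7096%.
WACC = 0.4003 × 9.0572% + 0.5997 × 5.7096% = 7.0496%.

7.05%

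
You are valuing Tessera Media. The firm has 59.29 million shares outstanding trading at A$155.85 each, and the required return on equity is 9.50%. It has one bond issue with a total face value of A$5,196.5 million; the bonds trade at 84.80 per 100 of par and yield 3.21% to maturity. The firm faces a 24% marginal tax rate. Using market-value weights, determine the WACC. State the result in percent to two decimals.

7.22%

Market value of equity E = 155.85 × 59.29m = 9240.3465m. Market value of debt D = 5196.5m × 84.8/100 = 4406.632m.
Total capital V = 9240.3465 + 4406.632 = 13646.9785.
Equity: weight = 9240.3465/13646.9785 = 0.6771; cost = 9.5%.
Bonds outstanding: weight = 4406.632/13646.9785 = 0.3229; after-tax cost = 3.21% × (1 − 24%) = 2.4396%.
WACC = 0.6771 × 9.5000% + 0.3229 × 2.4396% = 7.2202%.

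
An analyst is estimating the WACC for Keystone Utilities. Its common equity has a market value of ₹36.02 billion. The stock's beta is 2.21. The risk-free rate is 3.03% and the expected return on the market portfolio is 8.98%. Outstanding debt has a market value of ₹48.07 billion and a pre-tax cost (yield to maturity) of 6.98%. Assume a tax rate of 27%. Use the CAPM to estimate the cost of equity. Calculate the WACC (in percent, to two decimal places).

9.84%

Market risk premium = 8.98% − 3.03% = 5.95%.
Cost of equity via CAPM: Re = 3.03% + 2.21 × 5.95% = 16.1795%.
Total capital V = 36.02 + 48.07 = 84.09.
Equity: weight = 36.02/84.09 = 0.4284; cost = 16.1795%.
Debt: weight = 48.07/84.09 = 0.5716; after-tax cost = 6.98% × (1 − 27%) = 5.0954%.
WACC = 0.4284 × 16.1795% + 0.5716 × 5.0954% = 9.8433%.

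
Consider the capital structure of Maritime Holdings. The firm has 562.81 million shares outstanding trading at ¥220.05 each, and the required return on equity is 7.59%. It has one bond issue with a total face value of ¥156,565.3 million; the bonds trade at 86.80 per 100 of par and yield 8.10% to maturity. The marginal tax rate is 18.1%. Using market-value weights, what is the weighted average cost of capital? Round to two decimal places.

Market value of equity E = 220.05 × 562.81m = 123846.3405m. Market value of debt D = 156565.3m × 86.8/100 = 135898.6804m.
Total capital V = 123846.3405 + 135898.6804 = 259745.0209.
Equity: weight = 123846.3405/259745.0209 = 0.4768; cost = 7.59%.
Bonds outstanding: weight = 135898.6804/259745.0209 = 0.5232; after-tax cost = 8.1% × (1 − 18.1%) = 6.6339%.
WACC = 0.4768 × 7.5900% + 0.5232 × 6.6339% = 7.0898%.

7.09%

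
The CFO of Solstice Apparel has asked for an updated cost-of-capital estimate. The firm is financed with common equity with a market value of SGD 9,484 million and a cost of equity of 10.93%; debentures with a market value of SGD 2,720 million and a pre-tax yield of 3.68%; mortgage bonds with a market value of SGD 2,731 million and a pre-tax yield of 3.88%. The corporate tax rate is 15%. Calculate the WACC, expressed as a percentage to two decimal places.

8.11%

Total capital V = 9484 + 2720 + 2731 = 14935.
Equity: weight = 9484/14935 = 0.6350; cost = 10.93%.
Debentures: weight = 2720/14935 = 0.1821; after-tax cost = 3.68% × (1 − 15%) = 3.1280%.
Mortgage bonds: weight = 2731/14935 = 0.1829; after-tax cost = 3.88% × (1 − 15%) = 3.2980%.
WACC = 0.6350 × 10.9300% + 0.1821 × 3.1280% + 0.1829 × 3.2980% = 8.1135%.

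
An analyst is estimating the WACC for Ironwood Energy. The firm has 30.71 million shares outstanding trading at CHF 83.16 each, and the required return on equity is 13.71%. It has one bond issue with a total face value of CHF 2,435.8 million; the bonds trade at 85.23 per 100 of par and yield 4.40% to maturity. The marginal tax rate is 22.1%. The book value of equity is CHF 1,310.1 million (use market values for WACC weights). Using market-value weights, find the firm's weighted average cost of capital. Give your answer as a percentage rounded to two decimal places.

Market value of equity E = 83.16 × 30.71m = 2553.8436m. Market value of debt D = 2435.8m × 85.23/100 = 2076.03234m.
Total capital V = 2553.8436 + 2076.03234 = 4629.87594.
Equity: weight = 2553.8436/4629.87594 = 0.5516; cost = 13.71%.
Bonds outstanding: weight = 2076.03234/4629.87594 = 0.4484; after-tax cost = 4.4% × (1 − 22.1%) = 3.4276%.
WACC = 0.5516 × 13.7100% + 0.4484 × 3.4276% = 9.0994%.

9.10%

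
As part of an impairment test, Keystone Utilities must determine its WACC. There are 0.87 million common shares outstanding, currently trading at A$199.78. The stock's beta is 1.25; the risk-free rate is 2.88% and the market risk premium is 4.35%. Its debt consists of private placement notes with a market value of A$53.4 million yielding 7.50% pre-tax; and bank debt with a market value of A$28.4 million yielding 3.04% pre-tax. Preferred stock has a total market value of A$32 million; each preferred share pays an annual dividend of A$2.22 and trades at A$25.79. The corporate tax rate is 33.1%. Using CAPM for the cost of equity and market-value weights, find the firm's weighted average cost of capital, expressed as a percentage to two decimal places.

Cost of equity via CAPM: Re = 2.88% + 1.25 × 4.35% = 8.3175%.
Cost of preferred: Rp = 2.22 / 25.79 = 8.6080%.
Market value of equity E = 199.78 × 0.87m = 173.8086m.
Total capital V = 173.8086 + 32 + 53.4 + 28.4 = 287.6086.
Equity: weight = 173.8086/287.6086 = 0.6043; cost = 8.3175%.
Preferred: weight = 32/287.6086 = 0.1113; cost = 8.608%.
Private placement notes: weight = 53.4/287.6086 = 0.1857; after-tax cost = 7.5% × (1 − 33.1%) = 5.0175%.
Bank debt: weight = 28.4/287.6086 = 0.0987; after-tax cost = 3.04% × (1 − 33.1%) = 2.0338%.
WACC = 0.6043 × 8.3175% + 0.1113 × 8.6080% + 0.1857 × 5.0175% + 0.0987 × 2.0338% = 7.1166%.

7.12%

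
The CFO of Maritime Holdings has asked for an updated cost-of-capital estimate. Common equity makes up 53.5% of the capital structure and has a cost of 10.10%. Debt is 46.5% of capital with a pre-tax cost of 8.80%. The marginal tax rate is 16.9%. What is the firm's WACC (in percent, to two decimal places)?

8.80%

After-tax cost of debt = 8.8% × (1 − 16.9%) = 7.3128%.
WACC = 0.535 × 10.1000% + 0.465 × 7.3128% = 8.8040%.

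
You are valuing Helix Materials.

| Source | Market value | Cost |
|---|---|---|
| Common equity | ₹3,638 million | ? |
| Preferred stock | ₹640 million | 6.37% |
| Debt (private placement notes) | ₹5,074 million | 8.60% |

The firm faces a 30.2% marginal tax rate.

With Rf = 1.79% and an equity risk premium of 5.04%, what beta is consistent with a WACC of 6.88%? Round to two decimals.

Total capital V = 3638 + 640 + 5074 = 9352.
Equity weight = 3638/9352 = 0.3890.
Preferred weight = 640/9352 = 0.0684.
Private placement notes weight = 5074/9352 = 0.5426.
Debt contribution = 0.5426 × 8.6% × (1 − 30.2%) = 3.2569%.
Preferred contribution = 0.0684 × 6.37% = 0.4359%.
Required equity contribution = 6.88% − 3.6928% = 3.1872%  ⇒  Re = 8.1932%.
CAPM: 8.1932% = 1.79% + β × 5.04%  ⇒  β = 1.2705.

1.27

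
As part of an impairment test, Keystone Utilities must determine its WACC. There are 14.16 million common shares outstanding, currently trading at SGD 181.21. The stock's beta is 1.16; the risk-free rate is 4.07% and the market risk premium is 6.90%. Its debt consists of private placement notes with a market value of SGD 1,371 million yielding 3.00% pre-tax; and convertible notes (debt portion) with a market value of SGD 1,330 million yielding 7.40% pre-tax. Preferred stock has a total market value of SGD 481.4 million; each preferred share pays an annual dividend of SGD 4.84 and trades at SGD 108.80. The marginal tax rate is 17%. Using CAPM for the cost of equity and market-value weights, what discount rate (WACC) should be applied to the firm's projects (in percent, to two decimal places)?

7.78%

Cost of equity via CAPM: Re = 4.07% + 1.16 × 6.9% = 12.0740%.
Cost of preferred: Rp = 4.84 / 108.8 = 4.4485%.
Market value of equity E = 181.21 × 14.16m = 2565.9336m.
Total capital V = 2565.9336 + 481.4 + 1371 + 1330 = 5748.3336.
Equity: weight = 2565.9336/5748.3336 = 0.4464; cost = 12.074%.
Preferred: weight = 481.4/5748.3336 = 0.0837; cost = 4.4485%.
Private placement notes: weight = 1371/5748.3336 = 0.2385; after-tax cost = 3% × (1 − 17%) = 2.4900%.
Convertible notes (debt portion): weight = 1330/5748.3336 = 0.2314; after-tax cost = 7.4% × (1 − 17%) = 6.1420%.
WACC = 0.4464 × 12.0740% + 0.0837 × 4.4485% + 0.2385 × 2.4900% + 0.2314 × 6.1420% = 7.7771%.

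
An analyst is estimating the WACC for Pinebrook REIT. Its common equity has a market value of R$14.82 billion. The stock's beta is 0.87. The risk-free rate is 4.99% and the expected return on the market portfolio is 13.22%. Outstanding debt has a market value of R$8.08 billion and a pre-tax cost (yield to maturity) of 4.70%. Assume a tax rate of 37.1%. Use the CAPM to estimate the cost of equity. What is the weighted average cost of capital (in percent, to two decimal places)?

Market risk premium = 13.22% − 4.99% = 8.23%.
Cost of equity via CAPM: Re = 4.99% + 0.87 × 8.23% = 12.1501%.
Total capital V = 14.82 + 8.08 = 22.9.
Equity: weight = 14.82/22.9 = 0.6472; cost = 12.1501%.
Debt: weight = 8.08/22.9 = 0.3528; after-tax cost = 4.7% × (1 − 37.1%) = 2.9563%.
WACC = 0.6472 × 12.1501% + 0.3528 × 2.9563% = 8.9062%.

8.91%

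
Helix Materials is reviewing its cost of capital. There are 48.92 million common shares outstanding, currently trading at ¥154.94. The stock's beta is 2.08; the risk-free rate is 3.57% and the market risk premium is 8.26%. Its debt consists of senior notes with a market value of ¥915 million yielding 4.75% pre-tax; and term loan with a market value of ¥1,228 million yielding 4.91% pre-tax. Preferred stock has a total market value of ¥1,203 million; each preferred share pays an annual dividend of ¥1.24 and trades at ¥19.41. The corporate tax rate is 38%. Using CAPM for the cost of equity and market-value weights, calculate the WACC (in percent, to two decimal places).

Cost of equity via CAPM: Re = 3.57% + 2.08 × 8.26% = 20.7508%.
Cost of preferred: Rp = 1.24 / 19.41 = 6.3885%.
Market value of equity E = 154.94 × 48.92m = 7579.6648m.
Total capital V = 7579.6648 + 1203 + 915 + 1228 = 10925.6648.
Equity: weight = 7579.6648/10925.6648 = 0.6937; cost = 20.7508%.
Preferred: weight = 1203/10925.6648 = 0.1101; cost = 6.3885%.
Senior notes: weight = 915/10925.6648 = 0.0837; after-tax cost = 4.75% × (1 − 38%) = 2.9450%.
Term loan: weight = 1228/10925.6648 = 0.1124; after-tax cost = 4.91% × (1 − 38%) = 3.0442%.
WACC = 0.6937 × 20.7508% + 0.1101 × 6.3885% + 0.0837 × 2.9450% + 0.1124 × 3.0442% = 15.6881%.

15.69%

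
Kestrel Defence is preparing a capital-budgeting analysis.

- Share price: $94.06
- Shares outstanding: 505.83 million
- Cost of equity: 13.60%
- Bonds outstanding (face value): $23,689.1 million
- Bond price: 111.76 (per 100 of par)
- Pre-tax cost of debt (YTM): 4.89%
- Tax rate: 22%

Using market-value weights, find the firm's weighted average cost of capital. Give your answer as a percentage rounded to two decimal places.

Market value of equity E = 94.06 × 505.83m = 47578.3698m. Market value of debt D = 23689.1m × 111.76/100 = 26474.93816m.
Total capital V = 47578.3698 + 26474.93816 = 74053.30796.
Equity: weight = 47578.3698/74053.30796 = 0.6425; cost = 13.6%.
Bonds outstanding: weight = 26474.93816/74053.30796 = 0.3575; after-tax cost = 4.89% × (1 − 22%) = 3.8142%.
WACC = 0.6425 × 13.6000% + 0.3575 × 3.8142% = 10.1015%.

10.10%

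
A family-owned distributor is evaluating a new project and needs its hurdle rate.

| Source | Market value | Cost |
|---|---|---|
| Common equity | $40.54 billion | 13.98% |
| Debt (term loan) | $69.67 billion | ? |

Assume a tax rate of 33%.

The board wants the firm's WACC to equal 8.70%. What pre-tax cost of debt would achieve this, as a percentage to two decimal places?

Total capital V = 40.54 + 69.67 = 110.21.
Equity weight = 40.54/110.21 = 0.3678.
Term loan weight = 69.67/110.21 = 0.6322.
Equity contribution = 0.3678 × 13.98% = 5.1424%.
Remaining for debt = 8.7% − 5.1424% = 3.5576%.
Rd × (1 − 33%) × 0.6322 = 3.5576%  ⇒  Rd = 8.3995%.

8.40%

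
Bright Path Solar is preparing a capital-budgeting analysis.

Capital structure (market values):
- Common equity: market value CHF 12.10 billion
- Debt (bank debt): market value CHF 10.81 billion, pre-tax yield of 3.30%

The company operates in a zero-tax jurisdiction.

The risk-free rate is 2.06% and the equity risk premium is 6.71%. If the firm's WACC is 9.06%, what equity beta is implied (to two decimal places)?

Total capital V = 12.1 + 10.81 = 22.91.
Equity weight = 12.1/22.91 = 0.5282.
Bank debt weight = 10.81/22.91 = 0.4718.
Debt contribution = 0.4718 × 3.3% × (1 − 0%) = 1.5571%.
Required equity contribution = 9.06% − 1.5571% = 7.5029%  ⇒  Re = 14.2059%.
CAPM: 14.2059% = 2.06% + β × 6.71%  ⇒  β = 1.8101.

1.81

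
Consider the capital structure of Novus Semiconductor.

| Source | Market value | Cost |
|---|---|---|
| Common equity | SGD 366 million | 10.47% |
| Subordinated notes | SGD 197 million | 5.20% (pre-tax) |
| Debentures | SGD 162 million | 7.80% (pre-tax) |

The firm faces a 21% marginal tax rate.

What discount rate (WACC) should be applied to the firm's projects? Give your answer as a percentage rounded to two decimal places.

7.78%

Total capital V = 366 + 197 + 162 = 725.
Equity: weight = 366/725 = 0.5048; cost = 10.47%.
Subordinated notes: weight = 197/725 = 0.2717; after-tax cost = 5.2% × (1 − 21%) = 4.1080%.
Debentures: weight = 162/725 = 0.2234; after-tax cost = 7.8% × (1 − 21%) = 6.1620%.
WACC = 0.5048 × 10.4700% + 0.2717 × 4.1080% + 0.2234 × 6.1620% = 7.7787%.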